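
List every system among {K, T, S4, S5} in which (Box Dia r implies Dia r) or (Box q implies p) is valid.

T, S4, S5

K-tableau for the negation not ((Box Dia r implies Dia r) or (Box q implies p)):
1. not ((Box Dia r implies Dia r) or (Box q implies p)), w0
2. not (Box Dia r implies Dia r), w0
3. not (Box q implies p), w0
4. Box Dia r, w0
5. not Dia r, w0
6. Box q, w0
7. not p, w0
Complete open branch: countermodel on a K-frame, so not valid in K.
T-tableau for the negation not ((Box Dia r implies Dia r) or (Box q implies p)):
1. not ((Box Dia r implies Dia r) or (Box q implies p)), w0
2. not (Box Dia r implies Dia r), w0
3. not (Box q implies p), w0
4. Box Dia r, w0
5. not Dia r, w0
6. Box q, w0
7. not p, w0
8. Dia r, w0
9. not r, w0
10. q, w0
11. r, w1
12. Dia r, w1
13. not r, w1
Accessibility: w0Rw0, w0Rw1, w1Rw1
Branch closes: r and not r both at w1.
Every branch closes (one shown): valid in T, hence also in S4, S5 (every theorem of T is a theorem of S4 and S5).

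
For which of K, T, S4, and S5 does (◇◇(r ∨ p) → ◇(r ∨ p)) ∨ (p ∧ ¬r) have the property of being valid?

S4-tableau for the negation ¬((◇◇(r ∨ p) → ◇(r ∨ p)) ∨ (p ∧ ¬r)):
1. ¬((◇◇(r ∨ p) → ◇(r ∨ p)) ∨ (p ∧ ¬r)), 0
2. ¬(◇◇(r ∨ p) → ◇(r ∨ p)), 0
3. ¬(p ∧ ¬r), 0
4. ◇◇(r ∨ p), 0
5. ¬◇(r ∨ p), 0
6. ¬(r ∨ p), 0
7. ¬r, 0
8. ¬p, 0
9. ◇(r ∨ p), 1
10. ¬(r ∨ p), 1
11. ¬r, 1
12. ¬p, 1
13. r ∨ p, 2
14. ¬(r ∨ p), 2
15. ¬r, 2
16. ¬p, 2
17. p, 2
Accessibility: 0R0, 0R1, 0R2, 1R1, 1R2, 2R2
Branch closes: p and ¬p both at 2.
Every branch closes (one shown): valid in S4, hence also in S5 (every theorem of S4 is a theorem of S5).
T-tableau for the negation ¬((◇◇(r ∨ p) → ◇(r ∨ p)) ∨ (p ∧ ¬r)):
1. ¬((◇◇(r ∨ p) → ◇(r ∨ p)) ∨ (p ∧ ¬r)), 0
2. ¬(◇◇(r ∨ p) → ◇(r ∨ p)), 0
3. ¬(p ∧ ¬r), 0
4. ◇◇(r ∨ p), 0
5. ¬◇(r ∨ p), 0
6. ¬(r ∨ p), 0
7. ¬r, 0
8. ¬p, 0
9. ◇(r ∨ p), 1
10. ¬(r ∨ p), 1
11. ¬r, 1
12. ¬p, 1
13. r ∨ p, 2
14. p, 2
Accessibility: 0R0, 0R1, 1R1, 1R2, 2R2
Complete open branch: countermodel on a T-frame, so not valid in T, nor in K (the same frame is also a K-frame).

S4, S5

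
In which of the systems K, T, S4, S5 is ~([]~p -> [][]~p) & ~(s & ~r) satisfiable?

S4-tableau for the formula:
1. ~([]~p -> [][]~p) & ~(s & ~r), u
2. ~([]~p -> [][]~p), u
3. ~(s & ~r), u
4. []~p, u
5. ~[][]~p, u
6. ~p, u
7. r, u
8. ~[]~p, v
9. ~p, v
10. p, w
11. ~p, w
Accessibility: uRu, uRv, uRw, vRv, vRw, wRw
Branch closes: p and ~p both at w.
Every branch closes (one shown): unsatisfiable in S4, hence also in S5 (every S5-frame is an S4-frame).
T-tableau for the formula:
1. ~([]~p -> [][]~p) & ~(s & ~r), u
2. ~([]~p -> [][]~p), u
3. ~(s & ~r), u
4. []~p, u
5. ~[][]~p, u
6. ~p, u
7. r, u
8. ~[]~p, v
9. ~p, v
10. p, w
Accessibility: uRu, uRv, vRv, vRw, wRw
Complete open branch: satisfiable in T, hence also in K (this T-model is also a K-model).

K, T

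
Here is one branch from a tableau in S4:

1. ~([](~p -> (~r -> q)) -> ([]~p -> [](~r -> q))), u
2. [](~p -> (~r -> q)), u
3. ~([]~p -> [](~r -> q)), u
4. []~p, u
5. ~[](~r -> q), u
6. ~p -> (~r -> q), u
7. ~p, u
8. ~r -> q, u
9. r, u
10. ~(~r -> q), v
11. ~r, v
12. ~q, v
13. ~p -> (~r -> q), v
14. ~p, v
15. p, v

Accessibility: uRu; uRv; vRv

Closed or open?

Yes, closed

Both p and ~p appear at v.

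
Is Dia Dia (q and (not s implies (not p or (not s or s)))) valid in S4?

Tableau for the negation not Dia Dia (q and (not s implies (not p or (not s or s)))):
1. not Dia Dia (q and (not s implies (not p or (not s or s)))), w0
2. not Dia (q and (not s implies (not p or (not s or s)))), w0   [neg-Dia-rule on 1 via w0Rw0]
3. not (q and (not s implies (not p or (not s or s)))), w0   [neg-Dia-rule on 2 via w0Rw0]
4. not q, w0   [neg-and-rule on 3 (branches; this branch)]
Accessibility: w0Rw0
The negation has an open branch (countermodel exists).

No, not valid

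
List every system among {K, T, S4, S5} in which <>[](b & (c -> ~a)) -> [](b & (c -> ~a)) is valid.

S5

S4-tableau for the negation ~(<>[](b & (c -> ~a)) -> [](b & (c -> ~a))):
1. ~(<>[](b & (c -> ~a)) -> [](b & (c -> ~a))), 0
2. <>[](b & (c -> ~a)), 0
3. ~[](b & (c -> ~a)), 0
4. [](b & (c -> ~a)), 1
5. b & (c -> ~a), 1
6. b, 1
7. c -> ~a, 1
8. ~a, 1
9. ~(b & (c -> ~a)), 2
10. ~(c -> ~a), 2
11. c, 2
12. a, 2
Accessibility: 0R0, 0R1, 0R2, 1R1, 2R2
Complete open branch: countermodel on an S4-frame, so not valid in S4, nor in K, T (the same frame is also a K-frame and a T-frame).
S5-tableau for the negation ~(<>[](b & (c -> ~a)) -> [](b & (c -> ~a))):
1. ~(<>[](b & (c -> ~a)) -> [](b & (c -> ~a))), 0
2. <>[](b & (c -> ~a)), 0
3. ~[](b & (c -> ~a)), 0
4. [](b & (c -> ~a)), 1
5. b & (c -> ~a), 0
6. b, 0
7. c -> ~a, 0
8. b & (c -> ~a), 1
9. b, 1
10. c -> ~a, 1
11. ~a, 0
12. ~a, 1
13. ~(b & (c -> ~a)), 2
14. b & (c -> ~a), 2
15. b, 2
16. c -> ~a, 2
17. ~(c -> ~a), 2
18. c, 2
19. a, 2
20. ~a, 2
Accessibility: 0R0, 0R1, 0R2, 1R0, 1R1, 1R2, 2R0, 2R1, 2R2
Branch closes: a and ~a both at 2.
Every branch closes (one shown): valid in S5.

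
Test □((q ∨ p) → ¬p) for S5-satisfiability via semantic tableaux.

Satisfiable

1. □((q ∨ p) → ¬p), w0
2. (q ∨ p) → ¬p, w0
3. ¬p, w0
Accessibility: w0Rw0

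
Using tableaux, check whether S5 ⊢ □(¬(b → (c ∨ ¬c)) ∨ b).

No, not valid

Tableau for the negation ¬□(¬(b → (c ∨ ¬c)) ∨ b):
1. ¬□(¬(b → (c ∨ ¬c)) ∨ b), 0
2. ¬(¬(b → (c ∨ ¬c)) ∨ b), 1
3. b → (c ∨ ¬c), 1
4. ¬b, 1
5. c ∨ ¬c, 1
6. ¬c, 1
Accessibility: 0R0, 0R1, 1R0, 1R1
The negation has an open branch (countermodel exists).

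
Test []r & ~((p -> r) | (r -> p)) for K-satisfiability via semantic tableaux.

1. []r & ~((p -> r) | (r -> p)), w0
2. []r, w0
3. ~((p -> r) | (r -> p)), w0
4. ~(p -> r), w0
5. ~(r -> p), w0
6. p, w0
7. ~r, w0
8. r, w0
9. ~p, w0
Branch closes: r and ~r both at w0.
Every branch closes; the branch above is one of them.

Unsatisfiable (every branch closes)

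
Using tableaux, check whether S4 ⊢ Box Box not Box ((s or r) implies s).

Tableau for the negation not Box Box not Box ((s or r) implies s):
1. not Box Box not Box ((s or r) implies s), u
2. not Box not Box ((s or r) implies s), v   [neg-Box-rule on 1: fresh world v, uRv]
3. Box ((s or r) implies s), w   [neg-Box-rule on 2: fresh world w, vRw]
4. (s or r) implies s, w   [Box-rule on 3 via wRw]
5. s, w   [implies-rule on 4 (branches; this branch)]
Accessibility: uRu, uRv, uRw, vRv, vRw, wRw
The negation has an open branch (countermodel exists).

Not valid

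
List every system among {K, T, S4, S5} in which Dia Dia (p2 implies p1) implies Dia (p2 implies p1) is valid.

S4-tableau for the negation not (Dia Dia (p2 implies p1) implies Dia (p2 implies p1)):
1. not (Dia Dia (p2 implies p1) implies Dia (p2 implies p1)), u
2. Dia Dia (p2 implies p1), u
3. not Dia (p2 implies p1), u
4. not (p2 implies p1), u
5. p2, u
6. not p1, u
7. Dia (p2 implies p1), v
8. not (p2 implies p1), v
9. p2, v
10. not p1, v
11. p2 implies p1, w
12. not (p2 implies p1), w
13. p2, w
14. not p1, w
15. p1, w
Accessibility: uRu, uRv, uRw, vRv, vRw, wRw
Branch closes: p1 and not p1 both at w.
Every branch closes (one shown): valid in S4, hence also in S5 (every theorem of S4 is a theorem of S5).
T-tableau for the negation not (Dia Dia (p2 implies p1) implies Dia (p2 implies p1)):
1. not (Dia Dia (p2 implies p1) implies Dia (p2 implies p1)), u
2. Dia Dia (p2 implies p1), u
3. not Dia (p2 implies p1), u
4. not (p2 implies p1), u
5. p2, u
6. not p1, u
7. Dia (p2 implies p1), v
8. not (p2 implies p1), v
9. p2, v
10. not p1, v
11. p2 implies p1, w
12. p1, w
Accessibility: uRu, uRv, vRv, vRw, wRw
Complete open branch: countermodel on a T-frame, so not valid in T, nor in K (the same frame is also a K-frame).

S4, S5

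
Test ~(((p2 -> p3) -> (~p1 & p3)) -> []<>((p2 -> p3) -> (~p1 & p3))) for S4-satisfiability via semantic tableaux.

Satisfiable (open branch found)

1. ~(((p2 -> p3) -> (~p1 & p3)) -> []<>((p2 -> p3) -> (~p1 & p3))), w0
2. (p2 -> p3) -> (~p1 & p3), w0
3. ~[]<>((p2 -> p3) -> (~p1 & p3)), w0
4. ~p1 & p3, w0
5. ~p1, w0
6. p3, w0
7. ~<>((p2 -> p3) -> (~p1 & p3)), w1
8. ~((p2 -> p3) -> (~p1 & p3)), w1
9. p2 -> p3, w1
10. ~(~p1 & p3), w1
11. p3, w1
12. p1, w1
Accessibility: w0Rw0, w0Rw1, w1Rw1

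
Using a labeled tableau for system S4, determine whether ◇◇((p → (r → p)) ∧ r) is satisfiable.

1. ◇◇((p → (r → p)) ∧ r), u
2. ◇((p → (r → p)) ∧ r), v
3. (p → (r → p)) ∧ r, w
4. p → (r → p), w
5. r, w
6. r → p, w
7. p, w
Accessibility: uRu, uRv, uRw, vRv, vRw, wRw

Yes, satisfiable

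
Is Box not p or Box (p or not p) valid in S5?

Tableau for the negation not (Box not p or Box (p or not p)):
1. not (Box not p or Box (p or not p)), w0
2. not Box not p, w0
3. not Box (p or not p), w0
4. p, w1
5. not (p or not p), w2
6. not p, w2
7. p, w2
Accessibility: w0Rw0, w0Rw1, w0Rw2, w1Rw0, w1Rw1, w1Rw2, w2Rw0, w2Rw1, w2Rw2
Branch closes: p and not p both at w2.
Every branch of the negation's tableau closes; the branch above is one of them.

Valid in S5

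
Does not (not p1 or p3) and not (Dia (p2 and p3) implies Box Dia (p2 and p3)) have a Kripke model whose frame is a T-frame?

1. not (not p1 or p3) and not (Dia (p2 and p3) implies Box Dia (p2 and p3)), 0
2. not (not p1 or p3), 0   [and-rule on 1]
3. not (Dia (p2 and p3) implies Box Dia (p2 and p3)), 0   [and-rule on 1]
4. p1, 0   [neg-or-rule on 2]
5. not p3, 0   [neg-or-rule on 2]
6. Dia (p2 and p3), 0   [neg-implies-rule on 3]
7. not Box Dia (p2 and p3), 0   [neg-implies-rule on 3]
8. p2 and p3, 1   [Dia-rule on 6: fresh world 1, 0R1]
9. p2, 1   [and-rule on 8]
10. p3, 1   [and-rule on 8]
11. not Dia (p2 and p3), 2   [neg-Box-rule on 7: fresh world 2, 0R2]
12. not (p2 and p3), 2   [neg-Dia-rule on 11 via 2R2]
13. not p3, 2   [neg-and-rule on 12 (branches; this branch)]
Accessibility: 0R0, 0R1, 0R2, 1R1, 2R2

Yes, satisfiable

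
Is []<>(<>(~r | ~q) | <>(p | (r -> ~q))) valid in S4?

Tableau for the negation ~[]<>(<>(~r | ~q) | <>(p | (r -> ~q))):
1. ~[]<>(<>(~r | ~q) | <>(p | (r -> ~q))), u
2. ~<>(<>(~r | ~q) | <>(p | (r -> ~q))), v   [~[]-rule on 1: fresh world v, uRv]
3. ~(<>(~r | ~q) | <>(p | (r -> ~q))), v   [~<>-rule on 2 via vRv]
4. ~<>(~r | ~q), v   [~|-rule on 3]
5. ~<>(p | (r -> ~q)), v   [~|-rule on 3]
6. ~(~r | ~q), v   [~<>-rule on 4 via vRv]
7. r, v   [~|-rule on 6]
8. q, v   [~|-rule on 6]
9. ~(p | (r -> ~q)), v   [~<>-rule on 5 via vRv]
10. ~p, v   [~|-rule on 9]
11. ~(r -> ~q), v   [~|-rule on 9]
Accessibility: uRu, uRv, vRv
The negation has an open branch (countermodel exists).

No, not valid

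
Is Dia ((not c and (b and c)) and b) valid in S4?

No, not valid

Tableau for the negation not Dia ((not c and (b and c)) and b):
1. not Dia ((not c and (b and c)) and b), w0
2. not ((not c and (b and c)) and b), w0
3. not b, w0
Accessibility: w0Rw0
The negation has an open branch (countermodel exists).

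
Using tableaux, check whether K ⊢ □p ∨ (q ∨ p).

Tableau for the negation ¬(□p ∨ (q ∨ p)):
1. ¬(□p ∨ (q ∨ p)), u
2. ¬□p, u
3. ¬(q ∨ p), u
4. ¬q, u
5. ¬p, u
6. ¬p, v
Accessibility: uRv
The negation has an open branch (countermodel exists).

Not valid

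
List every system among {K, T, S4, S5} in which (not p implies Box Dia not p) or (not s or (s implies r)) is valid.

S5

S5-tableau for the negation not ((not p implies Box Dia not p) or (not s or (s implies r))):
1. not ((not p implies Box Dia not p) or (not s or (s implies r))), 0
2. not (not p implies Box Dia not p), 0
3. not (not s or (s implies r)), 0
4. not p, 0
5. not Box Dia not p, 0
6. s, 0
7. not (s implies r), 0
8. not r, 0
9. not Dia not p, 1
10. p, 0
Accessibility: 0R0, 0R1, 1R0, 1R1
Branch closes: p and not p both at 0.
Every branch closes (one shown): valid in S5.
S4-tableau for the negation not ((not p implies Box Dia not p) or (not s or (s implies r))):
1. not ((not p implies Box Dia not p) or (not s or (s implies r))), 0
2. not (not p implies Box Dia not p), 0
3. not (not s or (s implies r)), 0
4. not p, 0
5. not Box Dia not p, 0
6. s, 0
7. not (s implies r), 0
8. not r, 0
9. not Dia not p, 1
10. p, 1
Accessibility: 0R0, 0R1, 1R1
Complete open branch: countermodel on an S4-frame, so not valid in S4, nor in K, T (the same frame is also a K-frame and a T-frame).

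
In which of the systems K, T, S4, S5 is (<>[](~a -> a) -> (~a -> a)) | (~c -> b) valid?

S5

S5-tableau for the negation ~((<>[](~a -> a) -> (~a -> a)) | (~c -> b)):
1. ~((<>[](~a -> a) -> (~a -> a)) | (~c -> b)), w0
2. ~(<>[](~a -> a) -> (~a -> a)), w0
3. ~(~c -> b), w0
4. <>[](~a -> a), w0
5. ~(~a -> a), w0
6. ~c, w0
7. ~b, w0
8. ~a, w0
9. [](~a -> a), w1
10. ~a -> a, w0
11. ~a -> a, w1
12. a, w0
Accessibility: w0Rw0, w0Rw1, w1Rw0, w1Rw1
Branch closes: a and ~a both at w0.
Every branch closes (one shown): valid in S5.
S4-tableau for the negation ~((<>[](~a -> a) -> (~a -> a)) | (~c -> b)):
1. ~((<>[](~a -> a) -> (~a -> a)) | (~c -> b)), w0
2. ~(<>[](~a -> a) -> (~a -> a)), w0
3. ~(~c -> b), w0
4. <>[](~a -> a), w0
5. ~(~a -> a), w0
6. ~c, w0
7. ~b, w0
8. ~a, w0
9. [](~a -> a), w1
10. ~a -> a, w1
11. a, w1
Accessibility: w0Rw0, w0Rw1, w1Rw1
Complete open branch: countermodel on an S4-frame, so not valid in S4, nor in K, T (the same frame is also a K-frame and a T-frame).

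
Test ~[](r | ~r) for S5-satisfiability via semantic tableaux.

1. ~[](r | ~r), u
2. ~(r | ~r), v
3. ~r, v
4. r, v
Accessibility: uRu, uRv, vRu, vRv
Branch closes: r and ~r both at v.
Every branch closes; the branch above is one of them.

Unsatisfiable (every branch closes)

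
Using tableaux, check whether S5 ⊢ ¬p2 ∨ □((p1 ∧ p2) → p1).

Yes, valid

Tableau for the negation ¬(¬p2 ∨ □((p1 ∧ p2) → p1)):
1. ¬(¬p2 ∨ □((p1 ∧ p2) → p1)), u
2. p2, u
3. ¬□((p1 ∧ p2) → p1), u
4. ¬((p1 ∧ p2) → p1), v
5. p1 ∧ p2, v
6. ¬p1, v
7. p1, v
8. p2, v
Accessibility: uRu, uRv, vRu, vRv
Branch closes: p1 and ¬p1 both at v.
Every branch of the negation's tableau closes; the branch above is one of them.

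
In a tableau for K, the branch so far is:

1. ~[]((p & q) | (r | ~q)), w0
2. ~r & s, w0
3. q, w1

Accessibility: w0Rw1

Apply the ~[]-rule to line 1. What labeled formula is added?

a fresh world w2 with w0Rw2, and ~((p & q) | (r | ~q)) at w2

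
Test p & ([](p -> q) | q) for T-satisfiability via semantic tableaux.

1. p & ([](p -> q) | q), w0
2. p, w0
3. [](p -> q) | q, w0
4. q, w0
Accessibility: w0Rw0

Yes, satisfiable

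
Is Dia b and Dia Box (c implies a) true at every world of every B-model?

Invalid (countermodel exists)

Tableau for the negation not (Dia b and Dia Box (c implies a)):
1. not (Dia b and Dia Box (c implies a)), u
2. not Dia Box (c implies a), u
3. not Box (c implies a), u
4. not (c implies a), v
5. c, v
6. not a, v
7. not Box (c implies a), v
8. not (c implies a), w
9. c, w
10. not a, w
Accessibility: uRu, uRv, vRu, vRv, vRw, wRv, wRw
The negation has an open branch (countermodel exists).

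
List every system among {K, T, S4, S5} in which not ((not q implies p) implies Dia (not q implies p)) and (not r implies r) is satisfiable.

K

K-tableau for the formula:
1. not ((not q implies p) implies Dia (not q implies p)) and (not r implies r), u
2. not ((not q implies p) implies Dia (not q implies p)), u
3. not r implies r, u
4. not q implies p, u
5. not Dia (not q implies p), u
6. r, u
7. p, u
Complete open branch: satisfiable in K.
T-tableau for the formula:
1. not ((not q implies p) implies Dia (not q implies p)) and (not r implies r), u
2. not ((not q implies p) implies Dia (not q implies p)), u
3. not r implies r, u
4. not q implies p, u
5. not Dia (not q implies p), u
6. not (not q implies p), u
7. not q, u
8. not p, u
9. r, u
10. p, u
Accessibility: uRu
Branch closes: p and not p both at u.
Every branch closes (one shown): unsatisfiable in T, hence also in S4, S5 (every S4/S5-frame is a T-frame).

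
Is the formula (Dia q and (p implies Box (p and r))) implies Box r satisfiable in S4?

Satisfiable (open branch found)

1. (Dia q and (p implies Box (p and r))) implies Box r, u
2. Box r, u
3. r, u
Accessibility: uRu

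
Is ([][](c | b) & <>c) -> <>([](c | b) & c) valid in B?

Tableau for the negation ~(([][](c | b) & <>c) -> <>([](c | b) & c)):
1. ~(([][](c | b) & <>c) -> <>([](c | b) & c)), 0
2. [][](c | b) & <>c, 0   [~->-rule on 1]
3. ~<>([](c | b) & c), 0   [~->-rule on 1]
4. [][](c | b), 0   [&-rule on 2]
5. <>c, 0   [&-rule on 2]
6. ~([](c | b) & c), 0   [~<>-rule on 3 via 0R0]
7. [](c | b), 0   [[]-rule on 4 via 0R0]
8. c | b, 0   [[]-rule on 7 via 0R0]
9. ~[](c | b), 0   [~&-rule on 6 (branches; this branch)]
10. b, 0   [|-rule on 8 (branches; this branch)]
11. c, 1   [<>-rule on 5: fresh world 1, 0R1]
12. ~([](c | b) & c), 1   [~<>-rule on 3 via 0R1]
13. [](c | b), 1   [[]-rule on 4 via 0R1]
14. c | b, 1   [[]-rule on 7 via 0R1]
15. ~[](c | b), 1   [~&-rule on 12 (branches; this branch)]
16. b, 1   [|-rule on 14 (branches; this branch)]
17. ~(c | b), 2   [~[]-rule on 9: fresh world 2, 0R2]
18. ~c, 2   [~|-rule on 17]
19. ~b, 2   [~|-rule on 17]
20. ~([](c | b) & c), 2   [~<>-rule on 3 via 0R2]
21. [](c | b), 2   [[]-rule on 4 via 0R2]
22. c | b, 2   [[]-rule on 7 via 0R2]
23. b, 2   [|-rule on 22 (branches; this branch)]
Accessibility: 0R0, 0R1, 0R2, 1R0, 1R1, 2R0, 2R2
Branch closes: b and ~b both at 2.
All branches of the negation close; one closing branch shown above.

Valid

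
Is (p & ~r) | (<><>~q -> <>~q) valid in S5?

Tableau for the negation ~((p & ~r) | (<><>~q -> <>~q)):
1. ~((p & ~r) | (<><>~q -> <>~q)), w0
2. ~(p & ~r), w0
3. ~(<><>~q -> <>~q), w0
4. <><>~q, w0
5. ~<>~q, w0
6. q, w0
7. r, w0
8. <>~q, w1
9. q, w1
10. ~q, w2
11. q, w2
Accessibility: w0Rw0, w0Rw1, w0Rw2, w1Rw0, w1Rw1, w1Rw2, w2Rw0, w2Rw1, w2Rw2
Branch closes: q and ~q both at w2.
Every branch of the negation's tableau closes; the branch above is one of them.

Valid in S5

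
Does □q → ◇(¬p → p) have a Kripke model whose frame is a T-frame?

1. □q → ◇(¬p → p), 0
2. ◇(¬p → p), 0
3. ¬p → p, 1
4. p, 1
Accessibility: 0R0, 0R1, 1R1

Yes, satisfiable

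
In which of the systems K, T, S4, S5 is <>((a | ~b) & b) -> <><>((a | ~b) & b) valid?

T, S4, S5

K-tableau for the negation ~(<>((a | ~b) & b) -> <><>((a | ~b) & b)):
1. ~(<>((a | ~b) & b) -> <><>((a | ~b) & b)), w0
2. <>((a | ~b) & b), w0
3. ~<><>((a | ~b) & b), w0
4. (a | ~b) & b, w1
5. a | ~b, w1
6. b, w1
7. ~<>((a | ~b) & b), w1
8. a, w1
Accessibility: w0Rw1
Complete open branch: countermodel on a K-frame, so not valid in K.
T-tableau for the negation ~(<>((a | ~b) & b) -> <><>((a | ~b) & b)):
1. ~(<>((a | ~b) & b) -> <><>((a | ~b) & b)), w0
2. <>((a | ~b) & b), w0
3. ~<><>((a | ~b) & b), w0
4. ~<>((a | ~b) & b), w0
5. ~((a | ~b) & b), w0
6. ~(a | ~b), w0
7. ~a, w0
8. b, w0
9. (a | ~b) & b, w1
10. a | ~b, w1
11. b, w1
12. ~<>((a | ~b) & b), w1
13. ~((a | ~b) & b), w1
14. a, w1
15. ~(a | ~b), w1
16. ~a, w1
Accessibility: w0Rw0, w0Rw1, w1Rw1
Branch closes: a and ~a both at w1.
Every branch closes (one shown): valid in T, hence also in S4, S5 (every theorem of T is a theorem of S4 and S5).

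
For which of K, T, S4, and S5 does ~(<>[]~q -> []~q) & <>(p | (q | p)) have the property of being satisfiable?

K, T, S4

S4-tableau for the formula:
1. ~(<>[]~q -> []~q) & <>(p | (q | p)), w0
2. ~(<>[]~q -> []~q), w0
3. <>(p | (q | p)), w0
4. <>[]~q, w0
5. ~[]~q, w0
6. p | (q | p), w1
7. q | p, w1
8. p, w1
9. []~q, w2
10. ~q, w2
11. q, w3
Accessibility: w0Rw0, w0Rw1, w0Rw2, w0Rw3, w1Rw1, w2Rw2, w3Rw3
Complete open branch: satisfiable in S4, hence also in K, T (this S4-model is also a K-model and a T-model).
S5-tableau for the formula:
1. ~(<>[]~q -> []~q) & <>(p | (q | p)), w0
2. ~(<>[]~q -> []~q), w0
3. <>(p | (q | p)), w0
4. <>[]~q, w0
5. ~[]~q, w0
6. p | (q | p), w1
7. q | p, w1
8. p, w1
9. []~q, w2
10. ~q, w0
11. ~q, w1
12. ~q, w2
13. q, w3
14. ~q, w3
Accessibility: w0Rw0, w0Rw1, w0Rw2, w0Rw3, w1Rw0, w1Rw1, w1Rw2, w1Rw3, w2Rw0, w2Rw1, w2Rw2, w2Rw3, w3Rw0, w3Rw1, w3Rw2, w3Rw3
Branch closes: q and ~q both at w3.
Every branch closes (one shown): unsatisfiable in S5.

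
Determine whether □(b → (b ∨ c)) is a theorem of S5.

Tableau for the negation ¬□(b → (b ∨ c)):
1. ¬□(b → (b ∨ c)), 0
2. ¬(b → (b ∨ c)), 1   [¬□-rule on 1: fresh world 1, 0R1]
3. b, 1   [¬→-rule on 2]
4. ¬(b ∨ c), 1   [¬→-rule on 2]
5. ¬b, 1   [¬∨-rule on 4]
6. ¬c, 1   [¬∨-rule on 4]
Accessibility: 0R0, 0R1, 1R0, 1R1
Branch closes: b and ¬b both at 1.
Every branch of the negation's tableau closes; the branch above is one of them.

Valid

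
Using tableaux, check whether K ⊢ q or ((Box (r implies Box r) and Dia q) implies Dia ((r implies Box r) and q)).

Tableau for the negation not (q or ((Box (r implies Box r) and Dia q) implies Dia ((r implies Box r) and q))):
1. not (q or ((Box (r implies Box r) and Dia q) implies Dia ((r implies Box r) and q))), w0
2. not q, w0   [neg-or-rule on 1]
3. not ((Box (r implies Box r) and Dia q) implies Dia ((r implies Box r) and q)), w0   [neg-or-rule on 1]
4. Box (r implies Box r) and Dia q, w0   [neg-implies-rule on 3]
5. not Dia ((r implies Box r) and q), w0   [neg-implies-rule on 3]
6. Box (r implies Box r), w0   [and-rule on 4]
7. Dia q, w0   [and-rule on 4]
8. q, w1   [Dia-rule on 7: fresh world w1, w0Rw1]
9. not ((r implies Box r) and q), w1   [neg-Dia-rule on 5 via w0Rw1]
10. r implies Box r, w1   [Box-rule on 6 via w0Rw1]
11. not (r implies Box r), w1   [neg-and-rule on 9 (branches; this branch)]
12. r, w1   [neg-implies-rule on 11]
13. not Box r, w1   [neg-implies-rule on 11]
14. Box r, w1   [implies-rule on 10 (branches; this branch)]
15. not r, w2   [neg-Box-rule on 13: fresh world w2, w1Rw2]
16. r, w2   [Box-rule on 14 via w1Rw2]
Accessibility: w0Rw1, w1Rw2
Branch closes: r and not r both at w2.
Every branch of the negation's tableau closes; the branch above is one of them.

Valid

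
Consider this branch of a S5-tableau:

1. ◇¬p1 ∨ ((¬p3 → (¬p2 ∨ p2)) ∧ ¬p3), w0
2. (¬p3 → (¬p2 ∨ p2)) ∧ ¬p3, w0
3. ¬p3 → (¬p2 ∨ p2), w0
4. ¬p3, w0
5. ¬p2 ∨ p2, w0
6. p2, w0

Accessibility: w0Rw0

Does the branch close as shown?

Not closed

No atom appears with both signs at the same world.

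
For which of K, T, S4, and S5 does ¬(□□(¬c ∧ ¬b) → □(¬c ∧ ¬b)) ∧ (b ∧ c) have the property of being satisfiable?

K

K-tableau for the formula:
1. ¬(□□(¬c ∧ ¬b) → □(¬c ∧ ¬b)) ∧ (b ∧ c), w0
2. ¬(□□(¬c ∧ ¬b) → □(¬c ∧ ¬b)), w0
3. b ∧ c, w0
4. □□(¬c ∧ ¬b), w0
5. ¬□(¬c ∧ ¬b), w0
6. b, w0
7. c, w0
8. ¬(¬c ∧ ¬b), w1
9. □(¬c ∧ ¬b), w1
10. b, w1
Accessibility: w0Rw1
Complete open branch: satisfiable in K.
T-tableau for the formula:
1. ¬(□□(¬c ∧ ¬b) → □(¬c ∧ ¬b)) ∧ (b ∧ c), w0
2. ¬(□□(¬c ∧ ¬b) → □(¬c ∧ ¬b)), w0
3. b ∧ c, w0
4. □□(¬c ∧ ¬b), w0
5. ¬□(¬c ∧ ¬b), w0
6. b, w0
7. c, w0
8. □(¬c ∧ ¬b), w0
9. ¬c ∧ ¬b, w0
10. ¬c, w0
11. ¬b, w0
Accessibility: w0Rw0
Branch closes: c and ¬c both at w0.
Every branch closes (one shown): unsatisfiable in T, hence also in S4, S5 (every S4/S5-frame is a T-frame).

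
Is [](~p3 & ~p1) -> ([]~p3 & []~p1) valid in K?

Tableau for the negation ~([](~p3 & ~p1) -> ([]~p3 & []~p1)):
1. ~([](~p3 & ~p1) -> ([]~p3 & []~p1)), w0
2. [](~p3 & ~p1), w0
3. ~([]~p3 & []~p1), w0
4. ~[]~p1, w0
5. p1, w1
6. ~p3 & ~p1, w1
7. ~p3, w1
8. ~p1, w1
Accessibility: w0Rw1
Branch closes: p1 and ~p1 both at w1.
Every branch of the negation's tableau closes; the branch above is one of them.

Valid in K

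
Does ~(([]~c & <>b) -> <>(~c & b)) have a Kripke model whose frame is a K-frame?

1. ~(([]~c & <>b) -> <>(~c & b)), 0
2. []~c & <>b, 0   [~->-rule on 1]
3. ~<>(~c & b), 0   [~->-rule on 1]
4. []~c, 0   [&-rule on 2]
5. <>b, 0   [&-rule on 2]
6. b, 1   [<>-rule on 5: fresh world 1, 0R1]
7. ~(~c & b), 1   [~<>-rule on 3 via 0R1]
8. ~c, 1   [[]-rule on 4 via 0R1]
9. ~b, 1   [~&-rule on 7 (branches; this branch)]
Accessibility: 0R1
Branch closes: b and ~b both at 1.
(One branch shown.) All branches close.

No, unsatisfiable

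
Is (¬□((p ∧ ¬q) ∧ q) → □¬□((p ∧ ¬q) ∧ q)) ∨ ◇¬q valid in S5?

Tableau for the negation ¬((¬□((p ∧ ¬q) ∧ q) → □¬□((p ∧ ¬q) ∧ q)) ∨ ◇¬q):
1. ¬((¬□((p ∧ ¬q) ∧ q) → □¬□((p ∧ ¬q) ∧ q)) ∨ ◇¬q), w0
2. ¬(¬□((p ∧ ¬q) ∧ q) → □¬□((p ∧ ¬q) ∧ q)), w0   [¬∨-rule on 1]
3. ¬◇¬q, w0   [¬∨-rule on 1]
4. ¬□((p ∧ ¬q) ∧ q), w0   [¬→-rule on 2]
5. ¬□¬□((p ∧ ¬q) ∧ q), w0   [¬→-rule on 2]
6. q, w0   [¬◇-rule on 3 via w0Rw0]
7. ¬((p ∧ ¬q) ∧ q), w1   [¬□-rule on 4: fresh world w1, w0Rw1]
8. q, w1   [¬◇-rule on 3 via w0Rw1]
9. ¬(p ∧ ¬q), w1   [¬∧-rule on 7 (branches; this branch)]
10. □((p ∧ ¬q) ∧ q), w2   [¬□-rule on 5: fresh world w2, w0Rw2]
11. q, w2   [¬◇-rule on 3 via w0Rw2]
12. (p ∧ ¬q) ∧ q, w0   [□-rule on 10 via w2Rw0]
13. p ∧ ¬q, w0   [∧-rule on 12]
14. p, w0   [∧-rule on 13]
15. ¬q, w0   [∧-rule on 13]
Accessibility: w0Rw0, w0Rw1, w0Rw2, w1Rw0, w1Rw1, w1Rw2, w2Rw0, w2Rw1, w2Rw2
Branch closes: q and ¬q both at w0.
All branches of the negation close; one closing branch shown above.

Valid in S5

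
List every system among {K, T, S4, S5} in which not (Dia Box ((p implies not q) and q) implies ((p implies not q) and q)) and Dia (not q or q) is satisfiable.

K, T, S4

S5-tableau for the formula:
1. not (Dia Box ((p implies not q) and q) implies ((p implies not q) and q)) and Dia (not q or q), 0
2. not (Dia Box ((p implies not q) and q) implies ((p implies not q) and q)), 0
3. Dia (not q or q), 0
4. Dia Box ((p implies not q) and q), 0
5. not ((p implies not q) and q), 0
6. not (p implies not q), 0
7. p, 0
8. q, 0
9. not q or q, 1
10. q, 1
11. Box ((p implies not q) and q), 2
12. (p implies not q) and q, 0
13. p implies not q, 0
14. (p implies not q) and q, 1
15. p implies not q, 1
16. (p implies not q) and q, 2
17. p implies not q, 2
18. q, 2
19. not q, 0
Accessibility: 0R0, 0R1, 0R2, 1R0, 1R1, 1R2, 2R0, 2R1, 2R2
Branch closes: q and not q both at 0.
Every branch closes (one shown): unsatisfiable in S5.
S4-tableau for the formula:
1. not (Dia Box ((p implies not q) and q) implies ((p implies not q) and q)) and Dia (not q or q), 0
2. not (Dia Box ((p implies not q) and q) implies ((p implies not q) and q)), 0
3. Dia (not q or q), 0
4. Dia Box ((p implies not q) and q), 0
5. not ((p implies not q) and q), 0
6. not q, 0
7. not q or q, 1
8. q, 1
9. Box ((p implies not q) and q), 2
10. (p implies not q) and q, 2
11. p implies not q, 2
12. q, 2
13. not p, 2
Accessibility: 0R0, 0R1, 0R2, 1R1, 2R2
Complete open branch: satisfiable in S4, hence also in K, T (this S4-model is also a K-model and a T-model).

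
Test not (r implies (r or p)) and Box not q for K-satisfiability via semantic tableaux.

Unsatisfiable (every branch closes)

1. not (r implies (r or p)) and Box not q, u
2. not (r implies (r or p)), u
3. Box not q, u
4. r, u
5. not (r or p), u
6. not r, u
7. not p, u
Branch closes: r and not r both at u.
(One branch shown.) All branches close.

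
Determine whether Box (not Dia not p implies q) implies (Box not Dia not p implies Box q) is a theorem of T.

Tableau for the negation not (Box (not Dia not p implies q) implies (Box not Dia not p implies Box q)):
1. not (Box (not Dia not p implies q) implies (Box not Dia not p implies Box q)), 0
2. Box (not Dia not p implies q), 0
3. not (Box not Dia not p implies Box q), 0
4. Box not Dia not p, 0
5. not Box q, 0
6. not Dia not p implies q, 0
7. not Dia not p, 0
8. p, 0
9. Dia not p, 0
10. not q, 1
11. not Dia not p implies q, 1
12. not Dia not p, 1
13. p, 1
14. Dia not p, 1
15. not p, 2
16. not Dia not p implies q, 2
17. not Dia not p, 2
18. p, 2
Accessibility: 0R0, 0R1, 0R2, 1R1, 2R2
Branch closes: p and not p both at 2.
Every branch of the negation's tableau closes; the branch above is one of them.

Valid in T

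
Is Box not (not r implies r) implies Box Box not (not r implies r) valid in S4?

Valid in S4

Tableau for the negation not (Box not (not r implies r) implies Box Box not (not r implies r)):
1. not (Box not (not r implies r) implies Box Box not (not r implies r)), w0
2. Box not (not r implies r), w0
3. not Box Box not (not r implies r), w0
4. not (not r implies r), w0
5. not r, w0
6. not Box not (not r implies r), w1
7. not (not r implies r), w1
8. not r, w1
9. not r implies r, w2
10. not (not r implies r), w2
11. not r, w2
12. r, w2
Accessibility: w0Rw0, w0Rw1, w0Rw2, w1Rw1, w1Rw2, w2Rw2
Branch closes: r and not r both at w2.
Every branch of the negation's tableau closes; the branch above is one of them.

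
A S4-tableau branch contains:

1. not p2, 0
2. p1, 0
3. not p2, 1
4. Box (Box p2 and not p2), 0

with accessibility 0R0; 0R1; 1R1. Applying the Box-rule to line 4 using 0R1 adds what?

Box p2 and not p2, 1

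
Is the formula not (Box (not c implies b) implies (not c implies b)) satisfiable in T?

1. not (Box (not c implies b) implies (not c implies b)), w0
2. Box (not c implies b), w0
3. not (not c implies b), w0
4. not c, w0
5. not b, w0
6. not c implies b, w0
7. b, w0
Accessibility: w0Rw0
Branch closes: b and not b both at w0.
All branches of the tableau close; one closing branch shown above.

Unsatisfiable (every branch closes)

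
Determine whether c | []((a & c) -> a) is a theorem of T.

Tableau for the negation ~(c | []((a & c) -> a)):
1. ~(c | []((a & c) -> a)), u
2. ~c, u
3. ~[]((a & c) -> a), u
4. ~((a & c) -> a), v
5. a & c, v
6. ~a, v
7. a, v
8. c, v
Accessibility: uRu, uRv, vRv
Branch closes: a and ~a both at v.
All branches of the negation close; one closing branch shown above.

Valid in T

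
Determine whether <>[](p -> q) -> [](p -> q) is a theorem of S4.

Tableau for the negation ~(<>[](p -> q) -> [](p -> q)):
1. ~(<>[](p -> q) -> [](p -> q)), 0
2. <>[](p -> q), 0
3. ~[](p -> q), 0
4. [](p -> q), 1
5. p -> q, 1
6. q, 1
7. ~(p -> q), 2
8. p, 2
9. ~q, 2
Accessibility: 0R0, 0R1, 0R2, 1R1, 2R2
The negation has an open branch (countermodel exists).

Invalid (countermodel exists)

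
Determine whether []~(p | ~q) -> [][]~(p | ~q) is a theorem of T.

Tableau for the negation ~([]~(p | ~q) -> [][]~(p | ~q)):
1. ~([]~(p | ~q) -> [][]~(p | ~q)), w0
2. []~(p | ~q), w0   [~->-rule on 1]
3. ~[][]~(p | ~q), w0   [~->-rule on 1]
4. ~(p | ~q), w0   [[]-rule on 2 via w0Rw0]
5. ~p, w0   [~|-rule on 4]
6. q, w0   [~|-rule on 4]
7. ~[]~(p | ~q), w1   [~[]-rule on 3: fresh world w1, w0Rw1]
8. ~(p | ~q), w1   [[]-rule on 2 via w0Rw1]
9. ~p, w1   [~|-rule on 8]
10. q, w1   [~|-rule on 8]
11. p | ~q, w2   [~[]-rule on 7: fresh world w2, w1Rw2]
12. ~q, w2   [|-rule on 11 (branches; this branch)]
Accessibility: w0Rw0, w0Rw1, w1Rw1, w1Rw2, w2Rw2
The negation has an open branch (countermodel exists).

Invalid (countermodel exists)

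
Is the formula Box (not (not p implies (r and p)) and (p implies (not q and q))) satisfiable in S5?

Yes, satisfiable

1. Box (not (not p implies (r and p)) and (p implies (not q and q))), 0
2. not (not p implies (r and p)) and (p implies (not q and q)), 0   [Box-rule on 1 via 0R0]
3. not (not p implies (r and p)), 0   [and-rule on 2]
4. p implies (not q and q), 0   [and-rule on 2]
5. not p, 0   [neg-implies-rule on 3]
6. not (r and p), 0   [neg-implies-rule on 3]
Accessibility: 0R0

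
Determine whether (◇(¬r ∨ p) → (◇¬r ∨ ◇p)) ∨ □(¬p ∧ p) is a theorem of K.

Tableau for the negation ¬((◇(¬r ∨ p) → (◇¬r ∨ ◇p)) ∨ □(¬p ∧ p)):
1. ¬((◇(¬r ∨ p) → (◇¬r ∨ ◇p)) ∨ □(¬p ∧ p)), u
2. ¬(◇(¬r ∨ p) → (◇¬r ∨ ◇p)), u   [¬∨-rule on 1]
3. ¬□(¬p ∧ p), u   [¬∨-rule on 1]
4. ◇(¬r ∨ p), u   [¬→-rule on 2]
5. ¬(◇¬r ∨ ◇p), u   [¬→-rule on 2]
6. ¬◇¬r, u   [¬∨-rule on 5]
7. ¬◇p, u   [¬∨-rule on 5]
8. ¬(¬p ∧ p), v   [¬□-rule on 3: fresh world v, uRv]
9. r, v   [¬◇-rule on 6 via uRv]
10. ¬p, v   [¬◇-rule on 7 via uRv]
11. ¬r ∨ p, w   [◇-rule on 4: fresh world w, uRw]
12. r, w   [¬◇-rule on 6 via uRw]
13. ¬p, w   [¬◇-rule on 7 via uRw]
14. p, w   [∨-rule on 11 (branches; this branch)]
Accessibility: uRv, uRw
Branch closes: p and ¬p both at w.
Every branch of the negation's tableau closes; the branch above is one of them.

Yes, valid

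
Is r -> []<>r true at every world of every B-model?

Valid in B

Tableau for the negation ~(r -> []<>r):
1. ~(r -> []<>r), u
2. r, u
3. ~[]<>r, u
4. ~<>r, v
5. ~r, u
Accessibility: uRu, uRv, vRu, vRv
Branch closes: r and ~r both at u.
Every branch of the negation's tableau closes; the branch above is one of them.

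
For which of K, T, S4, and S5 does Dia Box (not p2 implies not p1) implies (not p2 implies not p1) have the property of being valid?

S5

S5-tableau for the negation not (Dia Box (not p2 implies not p1) implies (not p2 implies not p1)):
1. not (Dia Box (not p2 implies not p1) implies (not p2 implies not p1)), 0
2. Dia Box (not p2 implies not p1), 0
3. not (not p2 implies not p1), 0
4. not p2, 0
5. p1, 0
6. Box (not p2 implies not p1), 1
7. not p2 implies not p1, 0
8. not p2 implies not p1, 1
9. not p1, 0
Accessibility: 0R0, 0R1, 1R0, 1R1
Branch closes: p1 and not p1 both at 0.
Every branch closes (one shown): valid in S5.
S4-tableau for the negation not (Dia Box (not p2 implies not p1) implies (not p2 implies not p1)):
1. not (Dia Box (not p2 implies not p1) implies (not p2 implies not p1)), 0
2. Dia Box (not p2 implies not p1), 0
3. not (not p2 implies not p1), 0
4. not p2, 0
5. p1, 0
6. Box (not p2 implies not p1), 1
7. not p2 implies not p1, 1
8. not p1, 1
Accessibility: 0R0, 0R1, 1R1
Complete open branch: countermodel on an S4-frame, so not valid in S4, nor in K, T (the same frame is also a K-frame and a T-frame).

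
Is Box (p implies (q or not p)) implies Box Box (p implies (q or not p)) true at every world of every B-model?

Invalid (countermodel exists)

Tableau for the negation not (Box (p implies (q or not p)) implies Box Box (p implies (q or not p))):
1. not (Box (p implies (q or not p)) implies Box Box (p implies (q or not p))), u
2. Box (p implies (q or not p)), u
3. not Box Box (p implies (q or not p)), u
4. p implies (q or not p), u
5. q or not p, u
6. not p, u
7. not Box (p implies (q or not p)), v
8. p implies (q or not p), v
9. q or not p, v
10. not p, v
11. not (p implies (q or not p)), w
12. p, w
13. not (q or not p), w
14. not q, w
Accessibility: uRu, uRv, vRu, vRv, vRw, wRv, wRw
The negation has an open branch (countermodel exists).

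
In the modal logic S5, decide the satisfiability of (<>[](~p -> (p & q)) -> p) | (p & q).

1. (<>[](~p -> (p & q)) -> p) | (p & q), w0
2. p & q, w0
3. p, w0
4. q, w0
Accessibility: w0Rw0

Yes, satisfiable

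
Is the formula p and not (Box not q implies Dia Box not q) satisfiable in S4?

1. p and not (Box not q implies Dia Box not q), 0
2. p, 0
3. not (Box not q implies Dia Box not q), 0
4. Box not q, 0
5. not Dia Box not q, 0
6. not q, 0
7. not Box not q, 0
8. q, 1
9. not q, 1
Accessibility: 0R0, 0R1, 1R1
Branch closes: q and not q both at 1.
All branches of the tableau close; one closing branch shown above.

Unsatisfiable (every branch closes)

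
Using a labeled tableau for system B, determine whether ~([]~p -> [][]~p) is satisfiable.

1. ~([]~p -> [][]~p), 0
2. []~p, 0   [~->-rule on 1]
3. ~[][]~p, 0   [~->-rule on 1]
4. ~p, 0   [[]-rule on 2 via 0R0]
5. ~[]~p, 1   [~[]-rule on 3: fresh world 1, 0R1]
6. ~p, 1   [[]-rule on 2 via 0R1]
7. p, 2   [~[]-rule on 5: fresh world 2, 1R2]
Accessibility: 0R0, 0R1, 1R0, 1R1, 1R2, 2R1, 2R2

Satisfiable (open branch found)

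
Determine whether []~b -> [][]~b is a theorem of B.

No, not valid

Tableau for the negation ~([]~b -> [][]~b):
1. ~([]~b -> [][]~b), u
2. []~b, u
3. ~[][]~b, u
4. ~b, u
5. ~[]~b, v
6. ~b, v
7. b, w
Accessibility: uRu, uRv, vRu, vRv, vRw, wRv, wRw
The negation has an open branch (countermodel exists).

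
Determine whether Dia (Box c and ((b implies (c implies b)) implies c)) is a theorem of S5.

Tableau for the negation not Dia (Box c and ((b implies (c implies b)) implies c)):
1. not Dia (Box c and ((b implies (c implies b)) implies c)), u
2. not (Box c and ((b implies (c implies b)) implies c)), u
3. not ((b implies (c implies b)) implies c), u
4. b implies (c implies b), u
5. not c, u
6. c implies b, u
7. b, u
Accessibility: uRu
The negation has an open branch (countermodel exists).

No, not valid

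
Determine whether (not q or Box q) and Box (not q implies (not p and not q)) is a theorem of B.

No, not valid

Tableau for the negation not ((not q or Box q) and Box (not q implies (not p and not q))):
1. not ((not q or Box q) and Box (not q implies (not p and not q))), w0
2. not Box (not q implies (not p and not q)), w0
3. not (not q implies (not p and not q)), w1
4. not q, w1
5. not (not p and not q), w1
6. p, w1
Accessibility: w0Rw0, w0Rw1, w1Rw0, w1Rw1
The negation has an open branch (countermodel exists).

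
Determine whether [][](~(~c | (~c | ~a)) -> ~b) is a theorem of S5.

Not valid

Tableau for the negation ~[][](~(~c | (~c | ~a)) -> ~b):
1. ~[][](~(~c | (~c | ~a)) -> ~b), w0
2. ~[](~(~c | (~c | ~a)) -> ~b), w1
3. ~(~(~c | (~c | ~a)) -> ~b), w2
4. ~(~c | (~c | ~a)), w2
5. b, w2
6. c, w2
7. ~(~c | ~a), w2
8. a, w2
Accessibility: w0Rw0, w0Rw1, w0Rw2, w1Rw0, w1Rw1, w1Rw2, w2Rw0, w2Rw1, w2Rw2
The negation has an open branch (countermodel exists).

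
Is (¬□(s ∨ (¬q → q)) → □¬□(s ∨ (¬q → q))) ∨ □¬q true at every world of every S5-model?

Valid in S5

Tableau for the negation ¬((¬□(s ∨ (¬q → q)) → □¬□(s ∨ (¬q → q))) ∨ □¬q):
1. ¬((¬□(s ∨ (¬q → q)) → □¬□(s ∨ (¬q → q))) ∨ □¬q), u
2. ¬(¬□(s ∨ (¬q → q)) → □¬□(s ∨ (¬q → q))), u
3. ¬□¬q, u
4. ¬□(s ∨ (¬q → q)), u
5. ¬□¬□(s ∨ (¬q → q)), u
6. q, v
7. ¬(s ∨ (¬q → q)), w
8. ¬s, w
9. ¬(¬q → q), w
10. ¬q, w
11. □(s ∨ (¬q → q)), x
12. s ∨ (¬q → q), u
13. s ∨ (¬q → q), v
14. s ∨ (¬q → q), w
15. s ∨ (¬q → q), x
16. ¬q → q, u
17. ¬q → q, v
18. ¬q → q, w
19. ¬q → q, x
20. q, u
21. q, w
Accessibility: uRu, uRv, uRw, uRx, vRu, vRv, vRw, vRx, wRu, wRv, wRw, wRx, xRu, xRv, xRw, xRx
Branch closes: q and ¬q both at w.
Every branch of the negation's tableau closes; the branch above is one of them.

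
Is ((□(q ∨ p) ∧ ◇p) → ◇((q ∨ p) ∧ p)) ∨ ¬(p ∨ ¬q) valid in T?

Valid in T

Tableau for the negation ¬(((□(q ∨ p) ∧ ◇p) → ◇((q ∨ p) ∧ p)) ∨ ¬(p ∨ ¬q)):
1. ¬(((□(q ∨ p) ∧ ◇p) → ◇((q ∨ p) ∧ p)) ∨ ¬(p ∨ ¬q)), u
2. ¬((□(q ∨ p) ∧ ◇p) → ◇((q ∨ p) ∧ p)), u
3. p ∨ ¬q, u
4. □(q ∨ p) ∧ ◇p, u
5. ¬◇((q ∨ p) ∧ p), u
6. □(q ∨ p), u
7. ◇p, u
8. ¬((q ∨ p) ∧ p), u
9. q ∨ p, u
10. ¬q, u
11. ¬(q ∨ p), u
12. ¬p, u
13. p, u
Accessibility: uRu
Branch closes: p and ¬p both at u.
Every branch of the negation's tableau closes; the branch above is one of them.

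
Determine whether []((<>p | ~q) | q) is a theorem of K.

Valid

Tableau for the negation ~[]((<>p | ~q) | q):
1. ~[]((<>p | ~q) | q), u
2. ~((<>p | ~q) | q), v
3. ~(<>p | ~q), v
4. ~q, v
5. ~<>p, v
6. q, v
Accessibility: uRv
Branch closes: q and ~q both at v.
Every branch of the negation's tableau closes; the branch above is one of them.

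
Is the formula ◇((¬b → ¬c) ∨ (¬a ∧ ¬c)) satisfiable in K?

1. ◇((¬b → ¬c) ∨ (¬a ∧ ¬c)), w0
2. (¬b → ¬c) ∨ (¬a ∧ ¬c), w1
3. ¬a ∧ ¬c, w1
4. ¬a, w1
5. ¬c, w1
Accessibility: w0Rw1

Satisfiable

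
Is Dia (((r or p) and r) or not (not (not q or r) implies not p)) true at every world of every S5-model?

Tableau for the negation not Dia (((r or p) and r) or not (not (not q or r) implies not p)):
1. not Dia (((r or p) and r) or not (not (not q or r) implies not p)), w0
2. not (((r or p) and r) or not (not (not q or r) implies not p)), w0   [neg-Dia-rule on 1 via w0Rw0]
3. not ((r or p) and r), w0   [neg-or-rule on 2]
4. not (not q or r) implies not p, w0   [neg-or-rule on 2]
5. not r, w0   [neg-and-rule on 3 (branches; this branch)]
6. not p, w0   [implies-rule on 4 (branches; this branch)]
Accessibility: w0Rw0
The negation has an open branch (countermodel exists).

Not valid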